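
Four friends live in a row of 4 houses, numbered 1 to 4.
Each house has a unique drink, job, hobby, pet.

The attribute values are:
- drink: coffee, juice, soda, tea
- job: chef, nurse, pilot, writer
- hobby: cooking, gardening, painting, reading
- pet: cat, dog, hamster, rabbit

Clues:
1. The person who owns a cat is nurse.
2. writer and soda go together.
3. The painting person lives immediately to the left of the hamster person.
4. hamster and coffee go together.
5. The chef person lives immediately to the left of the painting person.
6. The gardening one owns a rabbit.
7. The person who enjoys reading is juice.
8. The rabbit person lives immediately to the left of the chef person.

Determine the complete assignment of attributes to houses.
Solution:

House | Drink | Job | Hobby | Pet
---------------------------------
  1   | soda | writer | gardening | rabbit
  2   | juice | chef | reading | dog
  3   | tea | nurse | painting | cat
  4   | coffee | pilot | cooking | hamster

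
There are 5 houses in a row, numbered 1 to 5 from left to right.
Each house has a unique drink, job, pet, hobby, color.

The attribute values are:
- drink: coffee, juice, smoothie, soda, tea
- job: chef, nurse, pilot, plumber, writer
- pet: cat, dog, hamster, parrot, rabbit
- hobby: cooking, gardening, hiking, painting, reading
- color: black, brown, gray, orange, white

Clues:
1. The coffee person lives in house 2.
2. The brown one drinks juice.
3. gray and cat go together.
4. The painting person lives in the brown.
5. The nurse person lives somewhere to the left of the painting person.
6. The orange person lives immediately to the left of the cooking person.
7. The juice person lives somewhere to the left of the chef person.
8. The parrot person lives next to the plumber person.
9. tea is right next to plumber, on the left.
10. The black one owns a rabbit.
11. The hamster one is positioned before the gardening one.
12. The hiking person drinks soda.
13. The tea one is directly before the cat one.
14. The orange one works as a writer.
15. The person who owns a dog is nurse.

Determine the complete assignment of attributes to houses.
Solution:

House | Drink | Job | Pet | Hobby | Color
-----------------------------------------
  1   | tea | writer | parrot | reading | orange
  2   | coffee | plumber | cat | cooking | gray
  3   | soda | nurse | dog | hiking | white
  4   | juice | pilot | hamster | painting | brown
  5   | smoothie | chef | rabbit | gardening | black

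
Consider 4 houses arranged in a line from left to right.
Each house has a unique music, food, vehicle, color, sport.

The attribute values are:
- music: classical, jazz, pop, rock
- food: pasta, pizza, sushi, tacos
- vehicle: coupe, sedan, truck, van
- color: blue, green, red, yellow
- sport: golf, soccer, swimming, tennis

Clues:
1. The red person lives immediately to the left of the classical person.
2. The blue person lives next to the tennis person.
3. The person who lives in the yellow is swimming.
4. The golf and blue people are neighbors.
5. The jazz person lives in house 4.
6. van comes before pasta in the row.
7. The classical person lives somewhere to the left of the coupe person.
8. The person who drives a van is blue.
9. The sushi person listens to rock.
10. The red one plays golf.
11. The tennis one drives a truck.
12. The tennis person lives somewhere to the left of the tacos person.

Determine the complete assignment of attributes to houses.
Solution:

House | Music | Food | Vehicle | Color | Sport
----------------------------------------------
  1   | rock | sushi | sedan | red | golf
  2   | classical | pizza | van | blue | soccer
  3   | pop | pasta | truck | green | tennis
  4   | jazz | tacos | coupe | yellow | swimming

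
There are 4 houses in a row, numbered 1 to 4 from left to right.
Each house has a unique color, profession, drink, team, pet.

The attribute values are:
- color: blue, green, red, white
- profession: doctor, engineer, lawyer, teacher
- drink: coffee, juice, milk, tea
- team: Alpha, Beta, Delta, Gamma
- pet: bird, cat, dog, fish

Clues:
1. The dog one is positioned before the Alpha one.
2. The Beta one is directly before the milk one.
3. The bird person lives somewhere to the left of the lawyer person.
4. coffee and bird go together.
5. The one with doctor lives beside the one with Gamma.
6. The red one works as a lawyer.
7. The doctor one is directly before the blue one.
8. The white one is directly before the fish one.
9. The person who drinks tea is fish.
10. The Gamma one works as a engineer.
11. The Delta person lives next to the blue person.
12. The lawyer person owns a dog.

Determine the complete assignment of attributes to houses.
Solution:

House | Color | Profession | Drink | Team | Pet
-----------------------------------------------
  1   | white | doctor | coffee | Delta | bird
  2   | blue | engineer | tea | Gamma | fish
  3   | red | lawyer | juice | Beta | dog
  4   | green | teacher | milk | Alpha | cat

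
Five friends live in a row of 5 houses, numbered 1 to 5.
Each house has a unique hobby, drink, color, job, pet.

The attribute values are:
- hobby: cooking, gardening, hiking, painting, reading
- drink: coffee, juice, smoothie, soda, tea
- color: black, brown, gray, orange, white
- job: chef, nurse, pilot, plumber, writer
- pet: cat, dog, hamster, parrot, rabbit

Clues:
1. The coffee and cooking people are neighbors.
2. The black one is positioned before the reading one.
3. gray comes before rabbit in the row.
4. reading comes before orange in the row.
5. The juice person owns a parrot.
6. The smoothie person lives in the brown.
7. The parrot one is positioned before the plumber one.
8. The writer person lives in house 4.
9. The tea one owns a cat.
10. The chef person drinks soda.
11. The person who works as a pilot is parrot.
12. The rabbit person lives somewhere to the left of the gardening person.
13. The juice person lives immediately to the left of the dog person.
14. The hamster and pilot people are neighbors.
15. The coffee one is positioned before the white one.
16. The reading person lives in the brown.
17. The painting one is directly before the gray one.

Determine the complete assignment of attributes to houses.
Solution:

House | Hobby | Drink | Color | Job | Pet
-----------------------------------------
  1   | painting | coffee | black | nurse | hamster
  2   | cooking | juice | gray | pilot | parrot
  3   | hiking | soda | white | chef | dog
  4   | reading | smoothie | brown | writer | rabbit
  5   | gardening | tea | orange | plumber | cat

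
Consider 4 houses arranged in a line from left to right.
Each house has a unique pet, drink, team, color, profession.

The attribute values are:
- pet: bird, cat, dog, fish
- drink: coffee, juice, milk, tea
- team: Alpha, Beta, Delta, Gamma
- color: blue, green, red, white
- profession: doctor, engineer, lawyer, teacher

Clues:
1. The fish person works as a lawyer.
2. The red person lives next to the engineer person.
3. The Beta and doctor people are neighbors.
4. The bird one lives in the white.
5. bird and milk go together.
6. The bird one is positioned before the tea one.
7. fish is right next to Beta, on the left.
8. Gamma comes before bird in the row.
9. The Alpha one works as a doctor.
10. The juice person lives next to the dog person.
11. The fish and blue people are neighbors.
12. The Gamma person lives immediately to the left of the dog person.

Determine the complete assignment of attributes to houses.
Solution:

House | Pet | Drink | Team | Color | Profession
-----------------------------------------------
  1   | fish | juice | Gamma | red | lawyer
  2   | dog | coffee | Beta | blue | engineer
  3   | bird | milk | Alpha | white | doctor
  4   | cat | tea | Delta | green | teacher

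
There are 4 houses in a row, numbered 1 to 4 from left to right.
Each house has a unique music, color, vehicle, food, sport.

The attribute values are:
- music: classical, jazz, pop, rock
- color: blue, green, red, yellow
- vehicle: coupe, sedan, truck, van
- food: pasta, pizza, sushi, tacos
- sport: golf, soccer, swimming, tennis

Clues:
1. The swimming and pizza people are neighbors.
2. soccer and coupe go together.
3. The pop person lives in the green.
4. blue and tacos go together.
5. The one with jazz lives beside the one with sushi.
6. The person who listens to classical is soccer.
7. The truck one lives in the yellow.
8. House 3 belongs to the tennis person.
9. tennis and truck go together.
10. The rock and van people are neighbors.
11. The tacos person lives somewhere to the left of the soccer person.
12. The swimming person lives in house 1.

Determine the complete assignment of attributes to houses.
Solution:

House | Music | Color | Vehicle | Food | Sport
----------------------------------------------
  1   | rock | blue | sedan | tacos | swimming
  2   | pop | green | van | pizza | golf
  3   | jazz | yellow | truck | pasta | tennis
  4   | classical | red | coupe | sushi | soccer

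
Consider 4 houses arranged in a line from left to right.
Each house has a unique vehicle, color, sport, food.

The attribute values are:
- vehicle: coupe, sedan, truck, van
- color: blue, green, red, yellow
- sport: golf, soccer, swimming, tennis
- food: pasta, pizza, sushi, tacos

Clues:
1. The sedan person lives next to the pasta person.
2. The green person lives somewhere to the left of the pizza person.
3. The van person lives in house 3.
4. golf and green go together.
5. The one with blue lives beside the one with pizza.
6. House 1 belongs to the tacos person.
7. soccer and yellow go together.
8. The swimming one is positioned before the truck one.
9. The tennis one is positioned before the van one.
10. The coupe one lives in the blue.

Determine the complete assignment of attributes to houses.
Solution:

House | Vehicle | Color | Sport | Food
--------------------------------------
  1   | sedan | green | golf | tacos
  2   | coupe | blue | tennis | pasta
  3   | van | red | swimming | pizza
  4   | truck | yellow | soccer | sushi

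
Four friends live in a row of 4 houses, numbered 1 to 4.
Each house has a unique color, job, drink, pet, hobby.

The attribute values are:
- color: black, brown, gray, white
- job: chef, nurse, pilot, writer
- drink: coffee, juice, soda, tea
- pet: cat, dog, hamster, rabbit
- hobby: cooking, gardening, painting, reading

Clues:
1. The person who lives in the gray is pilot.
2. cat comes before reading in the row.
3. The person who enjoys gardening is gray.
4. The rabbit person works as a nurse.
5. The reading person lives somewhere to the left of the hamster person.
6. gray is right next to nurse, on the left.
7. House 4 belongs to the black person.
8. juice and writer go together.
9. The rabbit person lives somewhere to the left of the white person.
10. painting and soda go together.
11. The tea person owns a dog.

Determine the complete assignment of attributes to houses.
Solution:

House | Color | Job | Drink | Pet | Hobby
-----------------------------------------
  1   | gray | pilot | coffee | cat | gardening
  2   | brown | nurse | soda | rabbit | painting
  3   | white | chef | tea | dog | reading
  4   | black | writer | juice | hamster | cooking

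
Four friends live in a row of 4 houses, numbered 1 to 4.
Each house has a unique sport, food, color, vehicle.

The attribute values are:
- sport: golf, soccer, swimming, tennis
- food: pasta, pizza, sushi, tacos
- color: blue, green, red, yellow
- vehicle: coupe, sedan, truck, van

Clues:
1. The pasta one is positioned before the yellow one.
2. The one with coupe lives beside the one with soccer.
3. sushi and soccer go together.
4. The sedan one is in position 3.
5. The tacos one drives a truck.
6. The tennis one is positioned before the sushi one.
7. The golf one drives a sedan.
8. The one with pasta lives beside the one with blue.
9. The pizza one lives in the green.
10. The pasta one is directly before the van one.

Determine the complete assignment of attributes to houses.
Solution:

House | Sport | Food | Color | Vehicle
--------------------------------------
  1   | tennis | pasta | red | coupe
  2   | soccer | sushi | blue | van
  3   | golf | pizza | green | sedan
  4   | swimming | tacos | yellow | truck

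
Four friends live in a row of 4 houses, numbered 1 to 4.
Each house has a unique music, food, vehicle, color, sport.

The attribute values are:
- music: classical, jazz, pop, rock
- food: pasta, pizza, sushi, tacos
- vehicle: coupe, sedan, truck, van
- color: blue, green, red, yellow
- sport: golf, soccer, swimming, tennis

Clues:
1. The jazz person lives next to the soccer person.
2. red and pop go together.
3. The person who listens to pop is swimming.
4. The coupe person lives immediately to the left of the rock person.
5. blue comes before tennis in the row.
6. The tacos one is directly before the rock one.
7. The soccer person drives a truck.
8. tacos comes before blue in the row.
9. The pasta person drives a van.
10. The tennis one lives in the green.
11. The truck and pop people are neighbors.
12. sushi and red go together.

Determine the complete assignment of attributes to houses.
Solution:

House | Music | Food | Vehicle | Color | Sport
----------------------------------------------
  1   | jazz | tacos | coupe | yellow | golf
  2   | rock | pizza | truck | blue | soccer
  3   | pop | sushi | sedan | red | swimming
  4   | classical | pasta | van | green | tennis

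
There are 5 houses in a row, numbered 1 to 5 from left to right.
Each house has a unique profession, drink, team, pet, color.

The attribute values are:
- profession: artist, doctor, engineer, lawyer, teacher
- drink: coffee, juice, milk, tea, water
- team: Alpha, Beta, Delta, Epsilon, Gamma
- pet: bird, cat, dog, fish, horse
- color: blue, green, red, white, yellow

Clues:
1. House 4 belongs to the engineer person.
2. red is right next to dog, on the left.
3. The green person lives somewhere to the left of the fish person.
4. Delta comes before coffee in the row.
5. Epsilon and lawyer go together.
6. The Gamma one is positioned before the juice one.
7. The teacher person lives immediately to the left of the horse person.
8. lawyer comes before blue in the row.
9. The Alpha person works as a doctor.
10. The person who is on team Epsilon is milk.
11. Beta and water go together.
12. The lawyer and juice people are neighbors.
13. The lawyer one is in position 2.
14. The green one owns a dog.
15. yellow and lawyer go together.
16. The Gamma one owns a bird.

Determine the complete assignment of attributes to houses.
Solution:

House | Profession | Drink | Team | Pet | Color
-----------------------------------------------
  1   | teacher | tea | Gamma | bird | white
  2   | lawyer | milk | Epsilon | horse | yellow
  3   | artist | juice | Delta | cat | red
  4   | engineer | water | Beta | dog | green
  5   | doctor | coffee | Alpha | fish | blue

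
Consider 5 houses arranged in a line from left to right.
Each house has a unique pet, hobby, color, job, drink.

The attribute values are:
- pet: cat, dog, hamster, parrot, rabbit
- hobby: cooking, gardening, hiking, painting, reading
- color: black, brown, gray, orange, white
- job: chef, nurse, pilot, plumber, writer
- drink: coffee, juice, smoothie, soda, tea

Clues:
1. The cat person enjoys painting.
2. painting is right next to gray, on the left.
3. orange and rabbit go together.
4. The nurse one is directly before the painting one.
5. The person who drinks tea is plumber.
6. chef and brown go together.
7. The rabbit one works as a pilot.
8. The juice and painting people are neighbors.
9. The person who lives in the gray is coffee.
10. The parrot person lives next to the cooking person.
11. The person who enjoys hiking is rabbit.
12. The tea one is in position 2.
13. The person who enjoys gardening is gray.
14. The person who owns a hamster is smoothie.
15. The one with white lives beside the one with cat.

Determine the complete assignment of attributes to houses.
Solution:

House | Pet | Hobby | Color | Job | Drink
-----------------------------------------
  1   | dog | reading | white | nurse | juice
  2   | cat | painting | black | plumber | tea
  3   | parrot | gardening | gray | writer | coffee
  4   | hamster | cooking | brown | chef | smoothie
  5   | rabbit | hiking | orange | pilot | soda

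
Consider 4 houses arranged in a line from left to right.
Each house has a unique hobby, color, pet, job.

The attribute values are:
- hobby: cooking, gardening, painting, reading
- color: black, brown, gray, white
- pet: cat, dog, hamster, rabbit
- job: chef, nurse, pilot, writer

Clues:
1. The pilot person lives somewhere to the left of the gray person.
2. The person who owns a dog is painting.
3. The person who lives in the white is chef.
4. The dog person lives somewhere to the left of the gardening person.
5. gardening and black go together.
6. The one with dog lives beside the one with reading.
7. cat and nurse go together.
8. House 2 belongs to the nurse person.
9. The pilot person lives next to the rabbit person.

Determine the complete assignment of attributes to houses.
Solution:

House | Hobby | Color | Pet | Job
---------------------------------
  1   | painting | white | dog | chef
  2   | reading | brown | cat | nurse
  3   | gardening | black | hamster | pilot
  4   | cooking | gray | rabbit | writer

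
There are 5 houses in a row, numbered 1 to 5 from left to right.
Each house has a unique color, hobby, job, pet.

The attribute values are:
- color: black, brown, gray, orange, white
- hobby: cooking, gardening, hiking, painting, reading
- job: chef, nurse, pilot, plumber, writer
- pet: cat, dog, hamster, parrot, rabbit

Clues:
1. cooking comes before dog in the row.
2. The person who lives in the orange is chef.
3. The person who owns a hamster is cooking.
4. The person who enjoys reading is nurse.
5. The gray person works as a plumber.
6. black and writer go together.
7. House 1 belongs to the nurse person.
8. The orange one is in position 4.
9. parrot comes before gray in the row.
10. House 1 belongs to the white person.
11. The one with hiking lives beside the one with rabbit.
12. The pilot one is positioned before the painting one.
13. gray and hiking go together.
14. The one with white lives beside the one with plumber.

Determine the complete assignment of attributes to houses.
Solution:

House | Color | Hobby | Job | Pet
---------------------------------
  1   | white | reading | nurse | parrot
  2   | gray | hiking | plumber | cat
  3   | brown | gardening | pilot | rabbit
  4   | orange | cooking | chef | hamster
  5   | black | painting | writer | dog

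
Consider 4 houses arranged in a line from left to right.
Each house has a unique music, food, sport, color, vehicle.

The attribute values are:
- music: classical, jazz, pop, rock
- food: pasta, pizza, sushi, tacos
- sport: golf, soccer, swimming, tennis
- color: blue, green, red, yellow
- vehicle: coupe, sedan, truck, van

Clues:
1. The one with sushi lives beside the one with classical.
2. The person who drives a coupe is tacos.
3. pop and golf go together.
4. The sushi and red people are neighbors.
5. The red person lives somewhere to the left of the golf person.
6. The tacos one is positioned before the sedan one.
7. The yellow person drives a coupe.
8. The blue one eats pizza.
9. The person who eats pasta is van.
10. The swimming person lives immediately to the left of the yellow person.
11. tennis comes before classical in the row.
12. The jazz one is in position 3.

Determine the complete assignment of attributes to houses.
Solution:

House | Music | Food | Sport | Color | Vehicle
----------------------------------------------
  1   | rock | sushi | tennis | green | truck
  2   | classical | pasta | swimming | red | van
  3   | jazz | tacos | soccer | yellow | coupe
  4   | pop | pizza | golf | blue | sedan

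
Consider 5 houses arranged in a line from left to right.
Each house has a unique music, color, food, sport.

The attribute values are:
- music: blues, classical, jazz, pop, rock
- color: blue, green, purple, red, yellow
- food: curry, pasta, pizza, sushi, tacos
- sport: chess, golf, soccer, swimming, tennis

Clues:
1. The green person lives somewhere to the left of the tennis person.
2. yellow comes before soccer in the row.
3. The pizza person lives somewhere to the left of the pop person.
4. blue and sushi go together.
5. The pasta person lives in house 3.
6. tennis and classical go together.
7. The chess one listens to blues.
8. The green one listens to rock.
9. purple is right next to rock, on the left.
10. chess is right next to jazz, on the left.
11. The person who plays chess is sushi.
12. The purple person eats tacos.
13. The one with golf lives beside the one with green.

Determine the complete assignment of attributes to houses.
Solution:

House | Music | Color | Food | Sport
------------------------------------
  1   | blues | blue | sushi | chess
  2   | jazz | purple | tacos | golf
  3   | rock | green | pasta | swimming
  4   | classical | yellow | pizza | tennis
  5   | pop | red | curry | soccer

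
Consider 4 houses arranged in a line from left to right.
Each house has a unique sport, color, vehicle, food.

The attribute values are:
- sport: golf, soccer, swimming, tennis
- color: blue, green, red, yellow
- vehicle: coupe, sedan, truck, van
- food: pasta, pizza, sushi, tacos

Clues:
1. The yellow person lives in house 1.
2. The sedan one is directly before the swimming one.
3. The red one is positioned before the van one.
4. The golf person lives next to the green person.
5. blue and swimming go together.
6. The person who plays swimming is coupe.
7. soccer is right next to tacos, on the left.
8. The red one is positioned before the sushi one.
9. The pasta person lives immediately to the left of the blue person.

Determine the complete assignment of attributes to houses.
Solution:

House | Sport | Color | Vehicle | Food
--------------------------------------
  1   | soccer | yellow | sedan | pasta
  2   | swimming | blue | coupe | tacos
  3   | golf | red | truck | pizza
  4   | tennis | green | van | sushi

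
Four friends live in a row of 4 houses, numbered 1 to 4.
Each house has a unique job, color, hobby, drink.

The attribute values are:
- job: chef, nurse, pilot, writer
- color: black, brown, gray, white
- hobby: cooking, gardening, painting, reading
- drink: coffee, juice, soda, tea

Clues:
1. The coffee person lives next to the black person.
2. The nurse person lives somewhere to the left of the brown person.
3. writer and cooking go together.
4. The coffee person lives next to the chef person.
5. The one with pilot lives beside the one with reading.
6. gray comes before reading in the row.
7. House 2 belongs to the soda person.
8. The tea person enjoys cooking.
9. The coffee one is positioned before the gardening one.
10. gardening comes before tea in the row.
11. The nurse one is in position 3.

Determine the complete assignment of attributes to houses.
Solution:

House | Job | Color | Hobby | Drink
-----------------------------------
  1   | pilot | gray | painting | coffee
  2   | chef | black | reading | soda
  3   | nurse | white | gardening | juice
  4   | writer | brown | cooking | tea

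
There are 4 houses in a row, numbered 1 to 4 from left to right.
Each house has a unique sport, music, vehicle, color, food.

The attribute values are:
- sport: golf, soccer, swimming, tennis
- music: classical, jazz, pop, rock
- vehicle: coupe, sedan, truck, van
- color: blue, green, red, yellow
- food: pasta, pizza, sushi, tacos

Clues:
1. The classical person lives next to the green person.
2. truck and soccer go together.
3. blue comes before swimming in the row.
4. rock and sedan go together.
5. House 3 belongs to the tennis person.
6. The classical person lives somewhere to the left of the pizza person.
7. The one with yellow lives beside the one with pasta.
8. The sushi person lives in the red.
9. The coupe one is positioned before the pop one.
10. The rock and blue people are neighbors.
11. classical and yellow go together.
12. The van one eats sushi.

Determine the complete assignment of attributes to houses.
Solution:

House | Sport | Music | Vehicle | Color | Food
----------------------------------------------
  1   | soccer | classical | truck | yellow | tacos
  2   | golf | rock | sedan | green | pasta
  3   | tennis | jazz | coupe | blue | pizza
  4   | swimming | pop | van | red | sushi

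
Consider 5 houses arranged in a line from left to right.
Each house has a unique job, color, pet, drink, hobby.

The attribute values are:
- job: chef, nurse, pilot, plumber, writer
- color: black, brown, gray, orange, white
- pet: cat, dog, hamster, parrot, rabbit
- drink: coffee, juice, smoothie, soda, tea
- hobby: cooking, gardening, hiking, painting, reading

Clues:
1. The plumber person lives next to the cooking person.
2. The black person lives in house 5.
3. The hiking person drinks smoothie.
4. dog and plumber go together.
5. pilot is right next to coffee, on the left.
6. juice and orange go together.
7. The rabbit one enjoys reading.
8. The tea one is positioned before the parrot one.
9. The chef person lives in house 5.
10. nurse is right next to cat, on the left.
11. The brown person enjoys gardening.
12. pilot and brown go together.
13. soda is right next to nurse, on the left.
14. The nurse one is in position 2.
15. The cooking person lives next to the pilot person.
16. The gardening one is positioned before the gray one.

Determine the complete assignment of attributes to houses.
Solution:

House | Job | Color | Pet | Drink | Hobby
-----------------------------------------
  1   | plumber | white | dog | soda | painting
  2   | nurse | orange | hamster | juice | cooking
  3   | pilot | brown | cat | tea | gardening
  4   | writer | gray | rabbit | coffee | reading
  5   | chef | black | parrot | smoothie | hiking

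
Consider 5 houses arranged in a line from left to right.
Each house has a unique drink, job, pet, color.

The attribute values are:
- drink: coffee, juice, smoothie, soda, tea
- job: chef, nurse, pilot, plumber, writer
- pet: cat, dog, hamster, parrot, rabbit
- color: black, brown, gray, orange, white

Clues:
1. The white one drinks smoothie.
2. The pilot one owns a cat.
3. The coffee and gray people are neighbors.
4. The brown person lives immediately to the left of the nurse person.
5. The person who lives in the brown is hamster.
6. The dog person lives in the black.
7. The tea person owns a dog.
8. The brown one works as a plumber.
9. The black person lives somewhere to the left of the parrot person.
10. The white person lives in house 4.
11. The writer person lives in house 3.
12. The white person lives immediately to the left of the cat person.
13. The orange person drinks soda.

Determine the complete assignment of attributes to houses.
Solution:

House | Drink | Job | Pet | Color
---------------------------------
  1   | coffee | plumber | hamster | brown
  2   | juice | nurse | rabbit | gray
  3   | tea | writer | dog | black
  4   | smoothie | chef | parrot | white
  5   | soda | pilot | cat | orange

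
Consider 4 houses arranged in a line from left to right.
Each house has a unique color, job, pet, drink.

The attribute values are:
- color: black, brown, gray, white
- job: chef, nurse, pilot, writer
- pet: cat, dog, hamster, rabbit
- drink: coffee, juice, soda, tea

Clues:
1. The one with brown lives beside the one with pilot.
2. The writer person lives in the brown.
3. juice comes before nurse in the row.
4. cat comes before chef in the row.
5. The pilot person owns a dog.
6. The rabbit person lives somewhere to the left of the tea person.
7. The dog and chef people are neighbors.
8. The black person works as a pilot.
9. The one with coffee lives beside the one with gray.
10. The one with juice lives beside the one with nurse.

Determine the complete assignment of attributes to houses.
Solution:

House | Color | Job | Pet | Drink
---------------------------------
  1   | brown | writer | cat | soda
  2   | black | pilot | dog | coffee
  3   | gray | chef | rabbit | juice
  4   | white | nurse | hamster | tea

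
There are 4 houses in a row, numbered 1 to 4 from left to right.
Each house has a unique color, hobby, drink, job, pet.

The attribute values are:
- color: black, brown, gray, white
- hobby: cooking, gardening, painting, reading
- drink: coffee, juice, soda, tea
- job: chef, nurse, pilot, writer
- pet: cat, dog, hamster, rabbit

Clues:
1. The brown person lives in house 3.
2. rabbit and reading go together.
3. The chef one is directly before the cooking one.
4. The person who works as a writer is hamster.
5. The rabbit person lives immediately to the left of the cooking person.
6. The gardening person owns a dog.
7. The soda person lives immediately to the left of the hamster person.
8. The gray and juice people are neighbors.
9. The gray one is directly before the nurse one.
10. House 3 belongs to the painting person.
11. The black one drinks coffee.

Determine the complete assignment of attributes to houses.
Solution:

House | Color | Hobby | Drink | Job | Pet
-----------------------------------------
  1   | white | reading | soda | chef | rabbit
  2   | gray | cooking | tea | writer | hamster
  3   | brown | painting | juice | nurse | cat
  4   | black | gardening | coffee | pilot | dog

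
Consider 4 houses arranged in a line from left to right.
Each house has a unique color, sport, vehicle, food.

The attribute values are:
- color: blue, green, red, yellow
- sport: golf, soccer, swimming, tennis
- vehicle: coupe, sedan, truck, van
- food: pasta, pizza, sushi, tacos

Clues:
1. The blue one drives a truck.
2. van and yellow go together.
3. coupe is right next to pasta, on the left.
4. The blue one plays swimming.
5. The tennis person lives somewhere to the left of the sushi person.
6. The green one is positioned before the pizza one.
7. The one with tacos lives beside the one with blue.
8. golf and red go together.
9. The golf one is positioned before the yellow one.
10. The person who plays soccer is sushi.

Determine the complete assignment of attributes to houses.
Solution:

House | Color | Sport | Vehicle | Food
--------------------------------------
  1   | green | tennis | coupe | tacos
  2   | blue | swimming | truck | pasta
  3   | red | golf | sedan | pizza
  4   | yellow | soccer | van | sushi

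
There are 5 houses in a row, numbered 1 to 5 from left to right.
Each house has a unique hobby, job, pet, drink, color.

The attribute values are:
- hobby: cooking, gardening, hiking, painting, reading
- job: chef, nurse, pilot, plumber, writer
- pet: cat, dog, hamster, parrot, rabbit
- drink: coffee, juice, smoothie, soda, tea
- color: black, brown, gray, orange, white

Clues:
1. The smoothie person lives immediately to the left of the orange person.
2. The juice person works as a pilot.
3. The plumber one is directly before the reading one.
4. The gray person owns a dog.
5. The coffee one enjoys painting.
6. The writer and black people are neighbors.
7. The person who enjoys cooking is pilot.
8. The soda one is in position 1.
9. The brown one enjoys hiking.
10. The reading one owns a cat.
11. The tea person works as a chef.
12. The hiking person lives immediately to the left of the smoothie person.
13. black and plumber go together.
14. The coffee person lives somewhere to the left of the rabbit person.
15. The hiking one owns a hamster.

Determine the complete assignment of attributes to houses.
Solution:

House | Hobby | Job | Pet | Drink | Color
-----------------------------------------
  1   | hiking | writer | hamster | soda | brown
  2   | gardening | plumber | parrot | smoothie | black
  3   | reading | chef | cat | tea | orange
  4   | painting | nurse | dog | coffee | gray
  5   | cooking | pilot | rabbit | juice | white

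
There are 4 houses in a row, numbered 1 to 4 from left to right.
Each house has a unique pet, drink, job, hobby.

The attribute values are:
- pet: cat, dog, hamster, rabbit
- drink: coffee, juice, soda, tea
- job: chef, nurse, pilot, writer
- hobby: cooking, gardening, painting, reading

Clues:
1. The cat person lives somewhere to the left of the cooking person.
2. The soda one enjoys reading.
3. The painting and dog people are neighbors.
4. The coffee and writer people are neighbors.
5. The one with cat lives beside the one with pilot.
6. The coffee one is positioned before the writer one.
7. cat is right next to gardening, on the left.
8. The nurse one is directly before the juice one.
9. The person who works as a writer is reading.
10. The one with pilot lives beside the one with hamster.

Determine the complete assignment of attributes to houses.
Solution:

House | Pet | Drink | Job | Hobby
---------------------------------
  1   | cat | tea | nurse | painting
  2   | dog | juice | pilot | gardening
  3   | hamster | coffee | chef | cooking
  4   | rabbit | soda | writer | reading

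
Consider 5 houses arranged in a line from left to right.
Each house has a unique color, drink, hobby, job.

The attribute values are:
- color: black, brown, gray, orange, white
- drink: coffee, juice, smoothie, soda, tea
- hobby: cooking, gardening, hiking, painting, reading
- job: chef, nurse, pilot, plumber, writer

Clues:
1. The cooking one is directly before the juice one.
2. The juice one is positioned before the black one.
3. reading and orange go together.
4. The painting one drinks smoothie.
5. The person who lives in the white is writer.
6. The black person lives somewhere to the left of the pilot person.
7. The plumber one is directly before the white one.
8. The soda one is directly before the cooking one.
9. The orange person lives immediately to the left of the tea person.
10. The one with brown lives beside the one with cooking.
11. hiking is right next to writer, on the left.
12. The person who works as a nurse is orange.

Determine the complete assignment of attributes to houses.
Solution:

House | Color | Drink | Hobby | Job
-----------------------------------
  1   | brown | soda | hiking | plumber
  2   | white | coffee | cooking | writer
  3   | orange | juice | reading | nurse
  4   | black | tea | gardening | chef
  5   | gray | smoothie | painting | pilot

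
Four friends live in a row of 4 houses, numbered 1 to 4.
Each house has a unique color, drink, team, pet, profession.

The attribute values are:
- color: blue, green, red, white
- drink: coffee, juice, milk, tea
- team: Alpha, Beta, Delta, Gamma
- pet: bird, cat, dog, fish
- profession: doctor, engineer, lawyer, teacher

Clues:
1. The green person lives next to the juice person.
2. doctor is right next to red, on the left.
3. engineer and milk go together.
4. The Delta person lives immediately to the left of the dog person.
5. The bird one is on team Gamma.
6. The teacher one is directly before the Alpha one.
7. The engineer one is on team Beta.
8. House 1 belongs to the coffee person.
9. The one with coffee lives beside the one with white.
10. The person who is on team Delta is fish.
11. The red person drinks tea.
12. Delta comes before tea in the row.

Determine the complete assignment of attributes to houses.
Solution:

House | Color | Drink | Team | Pet | Profession
-----------------------------------------------
  1   | green | coffee | Delta | fish | teacher
  2   | white | juice | Alpha | dog | doctor
  3   | red | tea | Gamma | bird | lawyer
  4   | blue | milk | Beta | cat | engineer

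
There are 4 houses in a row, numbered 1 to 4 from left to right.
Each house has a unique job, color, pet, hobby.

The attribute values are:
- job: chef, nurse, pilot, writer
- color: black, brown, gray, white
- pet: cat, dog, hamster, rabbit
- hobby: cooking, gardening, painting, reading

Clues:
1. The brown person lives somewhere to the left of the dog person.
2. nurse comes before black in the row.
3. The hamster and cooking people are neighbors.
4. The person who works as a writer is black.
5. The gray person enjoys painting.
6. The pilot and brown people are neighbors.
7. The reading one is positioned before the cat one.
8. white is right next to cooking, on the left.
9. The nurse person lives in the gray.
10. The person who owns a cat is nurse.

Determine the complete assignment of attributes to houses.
Solution:

House | Job | Color | Pet | Hobby
---------------------------------
  1   | pilot | white | hamster | reading
  2   | chef | brown | rabbit | cooking
  3   | nurse | gray | cat | painting
  4   | writer | black | dog | gardening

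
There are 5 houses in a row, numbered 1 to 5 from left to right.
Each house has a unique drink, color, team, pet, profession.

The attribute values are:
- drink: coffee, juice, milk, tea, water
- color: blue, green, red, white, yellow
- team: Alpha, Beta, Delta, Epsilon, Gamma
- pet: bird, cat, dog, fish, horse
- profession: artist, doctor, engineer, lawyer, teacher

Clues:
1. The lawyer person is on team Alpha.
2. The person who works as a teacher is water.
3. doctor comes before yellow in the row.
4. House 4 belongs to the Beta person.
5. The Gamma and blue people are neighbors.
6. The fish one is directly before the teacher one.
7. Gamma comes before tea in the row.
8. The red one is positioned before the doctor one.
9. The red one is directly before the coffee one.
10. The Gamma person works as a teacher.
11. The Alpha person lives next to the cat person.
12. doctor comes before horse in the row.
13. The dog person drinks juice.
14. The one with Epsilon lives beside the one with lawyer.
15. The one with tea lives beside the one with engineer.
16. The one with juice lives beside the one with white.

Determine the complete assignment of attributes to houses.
Solution:

House | Drink | Color | Team | Pet | Profession
-----------------------------------------------
  1   | juice | red | Epsilon | dog | artist
  2   | coffee | white | Alpha | fish | lawyer
  3   | water | green | Gamma | cat | teacher
  4   | tea | blue | Beta | bird | doctor
  5   | milk | yellow | Delta | horse | engineer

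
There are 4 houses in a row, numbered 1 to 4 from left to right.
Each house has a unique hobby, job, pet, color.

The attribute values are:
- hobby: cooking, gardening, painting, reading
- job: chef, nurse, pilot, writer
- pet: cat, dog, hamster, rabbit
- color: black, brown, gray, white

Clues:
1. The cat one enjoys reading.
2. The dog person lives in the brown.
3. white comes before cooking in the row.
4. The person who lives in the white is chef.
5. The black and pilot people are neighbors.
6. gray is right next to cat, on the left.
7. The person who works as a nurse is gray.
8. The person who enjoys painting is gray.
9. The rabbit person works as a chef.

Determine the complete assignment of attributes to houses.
Solution:

House | Hobby | Job | Pet | Color
---------------------------------
  1   | gardening | chef | rabbit | white
  2   | painting | nurse | hamster | gray
  3   | reading | writer | cat | black
  4   | cooking | pilot | dog | brown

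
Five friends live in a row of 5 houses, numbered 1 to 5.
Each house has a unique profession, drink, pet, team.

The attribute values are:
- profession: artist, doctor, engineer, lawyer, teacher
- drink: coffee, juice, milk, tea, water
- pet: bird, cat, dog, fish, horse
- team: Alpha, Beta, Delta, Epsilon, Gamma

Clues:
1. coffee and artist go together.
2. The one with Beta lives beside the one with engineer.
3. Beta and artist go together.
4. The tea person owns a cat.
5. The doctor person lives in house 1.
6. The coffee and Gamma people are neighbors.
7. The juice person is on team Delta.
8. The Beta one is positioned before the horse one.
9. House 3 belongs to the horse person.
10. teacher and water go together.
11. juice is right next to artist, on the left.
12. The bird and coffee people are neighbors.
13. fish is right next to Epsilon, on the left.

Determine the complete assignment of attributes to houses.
Solution:

House | Profession | Drink | Pet | Team
---------------------------------------
  1   | doctor | juice | bird | Delta
  2   | artist | coffee | dog | Beta
  3   | engineer | milk | horse | Gamma
  4   | teacher | water | fish | Alpha
  5   | lawyer | tea | cat | Epsilon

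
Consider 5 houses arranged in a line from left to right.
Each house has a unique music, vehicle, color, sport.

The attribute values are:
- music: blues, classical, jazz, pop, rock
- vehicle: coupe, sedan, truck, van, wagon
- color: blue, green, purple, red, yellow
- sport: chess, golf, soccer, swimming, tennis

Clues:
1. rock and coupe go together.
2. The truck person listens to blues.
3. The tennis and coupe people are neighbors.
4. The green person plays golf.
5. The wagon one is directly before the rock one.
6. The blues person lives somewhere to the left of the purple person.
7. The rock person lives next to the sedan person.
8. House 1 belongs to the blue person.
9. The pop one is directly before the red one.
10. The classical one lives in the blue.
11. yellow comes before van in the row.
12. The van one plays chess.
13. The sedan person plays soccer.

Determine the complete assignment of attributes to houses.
Solution:

House | Music | Vehicle | Color | Sport
---------------------------------------
  1   | classical | wagon | blue | tennis
  2   | rock | coupe | green | golf
  3   | pop | sedan | yellow | soccer
  4   | blues | truck | red | swimming
  5   | jazz | van | purple | chess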